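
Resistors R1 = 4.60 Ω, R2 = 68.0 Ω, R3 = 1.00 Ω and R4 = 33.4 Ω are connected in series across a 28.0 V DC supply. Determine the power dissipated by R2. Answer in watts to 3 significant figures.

Every series element carries the same I. Get I from the total resistance, then P = I² × R2.
R_total = 4.60 + 68.0 + 1.00 + 33.4 = 107.0 Ω
I = V / R_total = 28.0 / 107.0 = 0.2617 A
P_R2 = I² × R2 = (0.2617)² × 68.0 = 4.656 W

4.66 W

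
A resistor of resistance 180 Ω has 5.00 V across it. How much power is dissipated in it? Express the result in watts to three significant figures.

0.139 W

With V across and R both known, P = V²/R gives the dissipation directly.
P = (5.00 V)² / 180 Ω = 0.1389 W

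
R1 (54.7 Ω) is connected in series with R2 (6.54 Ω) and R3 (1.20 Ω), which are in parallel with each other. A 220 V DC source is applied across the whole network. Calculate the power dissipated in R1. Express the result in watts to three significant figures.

First combine the parallel branches into one equivalent R_p, then R1 + R_p is a series pair.
R_p = (6.54×1.20)/(6.54+1.20) = 1.014 Ω
R_total = 54.7 + 1.014 = 55.71 Ω
I = V / R_total = 220 / 55.71 = 3.949 A
The full supply current passes through R1: P = I²R.
P_R1 = (3.949)² × 54.7 = 852.9 W

853 W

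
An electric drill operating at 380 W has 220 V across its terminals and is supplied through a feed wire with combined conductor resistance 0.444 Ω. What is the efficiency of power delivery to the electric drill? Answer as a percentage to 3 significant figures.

99.7 %

I = P / V = 380 / 220 = 1.727 A through the feed wire.
P_line = I² R_line = (1.727)² × 0.444 = 1.325 W
P_source = P_load + P_line = 380.0 + 1.325 = 381.3 W
η = P_load / P_source = 380.0 / 381.3 = 0.9965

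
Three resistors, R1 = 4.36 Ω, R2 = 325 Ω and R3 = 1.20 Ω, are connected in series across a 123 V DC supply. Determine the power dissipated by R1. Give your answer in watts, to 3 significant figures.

The current is common to all series resistors; compute it, then apply P = I²R for the target.
R_total = 4.36 + 325 + 1.20 = 330.6 Ω
I = V / R_total = 123 / 330.6 = 0.3721 A
P_R1 = I² × R1 = (0.3721)² × 4.36 = 0.6037 W

0.604 W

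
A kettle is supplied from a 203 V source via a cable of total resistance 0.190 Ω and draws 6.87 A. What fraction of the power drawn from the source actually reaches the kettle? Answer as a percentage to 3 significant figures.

99.4 %

The cable carries the full 6.87 A.
P_line = I² R_line = (6.870)² × 0.190 = 8.967 W
P_source = V I = 203 × 6.870 = 1395 W; P_load = 1386 W
η = P_load / P_source = 1386 / 1395 = 0.9936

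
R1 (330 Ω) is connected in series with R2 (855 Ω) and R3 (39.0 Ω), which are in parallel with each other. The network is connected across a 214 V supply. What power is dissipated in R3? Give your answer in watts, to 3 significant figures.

First combine the parallel branches into one equivalent R_p, then R1 + R_p is a series pair.
R_p = (855×39.0)/(855+39.0) = 37.30 Ω
R_total = 330 + 37.30 = 367.3 Ω
I = V / R_total = 214 / 367.3 = 0.5826 A
Voltage across the parallel pair: V_p = I × R_p = 0.5826 × 37.30 = 21.73 V
With V_p across R3, its power is V_p²/R3.
P_R3 = (21.73)² / 39.0 = 12.11 W

12.1 W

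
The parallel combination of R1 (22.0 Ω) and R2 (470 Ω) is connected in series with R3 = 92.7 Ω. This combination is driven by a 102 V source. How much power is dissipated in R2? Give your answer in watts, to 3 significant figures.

Combine R1 and R2 into their parallel equivalent first, reducing the network to two series resistors.
R_p = (22.0×470)/(22.0+470) = 21.02 Ω
R_total = R_p + 92.7 = 21.02 + 92.7 = 113.7 Ω
I = V / R_total = 102 / 113.7 = 0.8970 A
Voltage across the parallel pair: V_p = I × R_p = 0.8970 × 21.02 = 18.85 V
Use P = V²/R for R2 with V = V_p.
P_R2 = (18.85)² / 470 = 0.7561 W

0.756 W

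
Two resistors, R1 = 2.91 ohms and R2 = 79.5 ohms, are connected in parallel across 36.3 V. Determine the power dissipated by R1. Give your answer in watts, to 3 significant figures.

453 W

The supply voltage appears across each parallel branch — just use P = V²/R1.
P_R1 = V² / R1 = (36.3)² / 2.91 Ω = 452.8 W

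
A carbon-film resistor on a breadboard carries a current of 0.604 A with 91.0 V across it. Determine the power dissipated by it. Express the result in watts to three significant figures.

55.0 W

V and I are known directly — P = V I, no intermediate step needed.
P = 91.0 V × 0.6040 A = 54.96 W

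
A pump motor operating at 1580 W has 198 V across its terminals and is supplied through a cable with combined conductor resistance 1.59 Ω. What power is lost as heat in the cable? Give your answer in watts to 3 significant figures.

101 W

Only the current and the line resistance are needed for the I²R loss.
I = P / V = 1580 / 198 = 7.980 A through the cable.
P_line = I² R_line = (7.980)² × 1.59 = 101.2 W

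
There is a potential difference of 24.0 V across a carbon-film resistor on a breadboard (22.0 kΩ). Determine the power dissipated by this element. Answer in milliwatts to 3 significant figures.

With V across and R both known, P = V²/R gives the dissipation directly.
P = (24.0 V)² / 22000 Ω = 0.02618 W

26.2 mW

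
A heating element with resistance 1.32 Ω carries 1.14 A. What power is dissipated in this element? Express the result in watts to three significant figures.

Knowing I and R, the power is just I²R — no need to find V first.
P = (1.140 A)² × 1.32 Ω = 1.715 W

1.72 W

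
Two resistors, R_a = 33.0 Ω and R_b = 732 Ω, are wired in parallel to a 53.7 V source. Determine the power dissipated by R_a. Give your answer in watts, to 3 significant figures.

87.4 W

Every branch has 53.7 V across it, so for R_a the power is simply V²/R.
P_R_a = V² / R_a = (53.7)² / 33.0 Ω = 87.38 W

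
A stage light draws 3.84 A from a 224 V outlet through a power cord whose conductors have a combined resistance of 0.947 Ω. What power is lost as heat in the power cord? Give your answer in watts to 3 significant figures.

The power cord is a series resistance carrying the load current; its dissipation is I²R_line.
The power cord carries the full 3.84 A.
P_line = I² R_line = (3.840)² × 0.947 = 13.96 W

14.0 W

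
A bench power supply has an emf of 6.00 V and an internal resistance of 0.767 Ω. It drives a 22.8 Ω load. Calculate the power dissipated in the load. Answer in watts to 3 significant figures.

Find the circuit current first, then P = I²R for the load (series elements share I).
I = ε / (r + R) = 6.00 / (0.767 + 22.8) = 0.2546 A
P_load = I² R = (0.2546)² × 22.8 = 1.478 W

1.48 W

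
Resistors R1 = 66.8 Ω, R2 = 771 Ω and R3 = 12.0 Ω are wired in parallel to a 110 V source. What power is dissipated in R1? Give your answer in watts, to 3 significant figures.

181 W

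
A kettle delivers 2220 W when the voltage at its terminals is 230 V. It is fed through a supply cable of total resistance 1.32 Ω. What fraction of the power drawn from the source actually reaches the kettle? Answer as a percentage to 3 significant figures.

I = P / V = 2220 / 230 = 9.652 A through the supply cable.
P_line = I² R_line = (9.652)² × 1.32 = 123.0 W
P_source = P_load + P_line = 2220 + 123.0 = 2343 W
η = P_load / P_source = 2220 / 2343 = 0.9475

94.8 %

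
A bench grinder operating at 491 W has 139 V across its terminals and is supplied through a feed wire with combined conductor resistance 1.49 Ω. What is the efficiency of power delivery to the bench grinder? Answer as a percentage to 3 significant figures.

96.4 %

I = P / V = 491 / 139 = 3.532 A through the feed wire.
P_line = I² R_line = (3.532)² × 1.49 = 18.59 W
P_source = P_load + P_line = 491.0 + 18.59 = 509.6 W
η = P_load / P_source = 491.0 / 509.6 = 0.9635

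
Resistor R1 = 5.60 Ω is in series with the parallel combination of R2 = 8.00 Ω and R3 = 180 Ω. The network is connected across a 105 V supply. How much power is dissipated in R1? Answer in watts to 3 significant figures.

351 W

Collapse R2‖R3 to a single equivalent, reducing the network to two series elements.
R_p = (8.00×180)/(8.00+180) = 7.660 Ω
R_total = 5.60 + 7.660 = 13.26 Ω
I = V / R_total = 105 / 13.26 = 7.919 A
R1 is in the main series path, so its power is I²R1.
P_R1 = (7.919)² × 5.60 = 351.2 W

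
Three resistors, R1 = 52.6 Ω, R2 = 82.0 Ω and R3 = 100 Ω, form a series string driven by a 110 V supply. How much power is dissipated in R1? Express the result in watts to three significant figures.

11.6 W

In a series string the same current flows through every resistor — find that current, then P = I²R for the one we want.
R_total = 52.6 + 82.0 + 100 = 234.6 Ω
I = V / R_total = 110 / 234.6 = 0.4689 A
P_R1 = I² × R1 = (0.4689)² × 52.6 = 11.56 W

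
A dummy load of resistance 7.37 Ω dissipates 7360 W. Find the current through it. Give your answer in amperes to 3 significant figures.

31.6 A

From P = V I = I²R = V²/R, with the two given quantities we get I = √(P / R).
I = √(7360 / 7.37) = 31.60 A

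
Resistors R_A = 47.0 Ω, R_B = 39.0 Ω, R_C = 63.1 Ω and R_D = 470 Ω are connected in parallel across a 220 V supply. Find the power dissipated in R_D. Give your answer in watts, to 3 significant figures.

103 W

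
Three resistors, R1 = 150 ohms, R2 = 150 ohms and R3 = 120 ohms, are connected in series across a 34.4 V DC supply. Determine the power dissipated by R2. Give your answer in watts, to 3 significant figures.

1.01 W

Series elements share the same current, so find I first, then use P = I²R.
R_total = 150 + 150 + 120 = 420.0 Ω
I = V / R_total = 34.4 / 420.0 = 0.08190 A
P_R2 = I² × R2 = (0.08190)² × 150 = 1.006 W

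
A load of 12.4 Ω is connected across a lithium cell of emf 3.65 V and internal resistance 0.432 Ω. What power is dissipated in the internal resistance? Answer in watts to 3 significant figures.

The internal resistance carries the same current as the load; P_int = I²r.
I = ε / (r + R) = 3.65 / (0.432 + 12.4) = 0.2844 A
P_int = I² r = (0.2844)² × 0.432 = 0.03495 W

0.0350 W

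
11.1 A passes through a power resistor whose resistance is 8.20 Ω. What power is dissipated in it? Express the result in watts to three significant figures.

1010 W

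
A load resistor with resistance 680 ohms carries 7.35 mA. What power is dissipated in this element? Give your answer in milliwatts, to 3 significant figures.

36.7 mW

With I and R stated, P = I²R applies in one step.
P = (0.007350 A)² × 680 Ω = 0.03674 W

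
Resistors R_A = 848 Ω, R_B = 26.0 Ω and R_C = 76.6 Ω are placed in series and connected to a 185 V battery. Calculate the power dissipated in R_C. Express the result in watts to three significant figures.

Every series element carries the same I. Get I from the total resistance, then P = I² × R_C.
R_total = 848 + 26.0 + 76.6 = 950.6 Ω
I = V / R_total = 185 / 950.6 = 0.1946 A
P_R_C = I² × R_C = (0.1946)² × 76.6 = 2.901 W

2.90 W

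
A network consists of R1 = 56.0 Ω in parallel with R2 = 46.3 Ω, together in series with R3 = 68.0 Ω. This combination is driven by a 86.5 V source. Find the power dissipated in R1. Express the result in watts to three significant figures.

9.85 W

First find R_p for the parallel pair, then treat R_p + R3 as a series loop.
R_p = (56.0×46.3)/(56.0+46.3) = 25.35 Ω
R_total = R_p + 68.0 = 25.35 + 68.0 = 93.35 Ω
I = V / R_total = 86.5 / 93.35 = 0.9267 A
Voltage across the parallel pair: V_p = I × R_p = 0.9267 × 25.35 = 23.49 V
R1 has V_p across it, so P = V_p²/R1.
P_R1 = (23.49)² / 56.0 = 9.850 W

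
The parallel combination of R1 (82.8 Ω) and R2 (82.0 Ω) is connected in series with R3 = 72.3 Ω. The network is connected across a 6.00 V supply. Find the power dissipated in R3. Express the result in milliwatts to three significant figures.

202 mW

Collapse the R1‖R2 pair into one equivalent R_p; then R_p and R3 form a series string.
R_p = (82.8×82.0)/(82.8+82.0) = 41.20 Ω
R_total = R_p + 72.3 = 41.20 + 72.3 = 113.5 Ω
I = V / R_total = 6.00 / 113.5 = 0.05286 A
R3 carries the full series current, so P = I²R.
P_R3 = (0.05286)² × 72.3 = 0.2020 W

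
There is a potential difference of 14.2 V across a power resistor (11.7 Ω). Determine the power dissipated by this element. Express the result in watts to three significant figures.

V and R are stated; P = V²/R avoids computing the current.
P = (14.2 V)² / 11.7 Ω = 17.23 W

17.2 W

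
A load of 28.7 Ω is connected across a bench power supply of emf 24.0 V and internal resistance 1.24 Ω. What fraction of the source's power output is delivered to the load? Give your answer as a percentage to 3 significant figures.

Efficiency is P_load / P_total. With a series r and R sharing the same I, P = I²R for each, so η = R/(R+r).
η = R / (R + r) = 28.7 / (28.7 + 1.24) = 0.9586

95.9 %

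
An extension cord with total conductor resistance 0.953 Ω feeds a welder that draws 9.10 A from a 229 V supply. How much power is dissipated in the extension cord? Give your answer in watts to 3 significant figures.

Only the current and the line resistance are needed for the I²R loss.
The extension cord carries the full 9.10 A.
P_line = I² R_line = (9.100)² × 0.953 = 78.92 W

78.9 W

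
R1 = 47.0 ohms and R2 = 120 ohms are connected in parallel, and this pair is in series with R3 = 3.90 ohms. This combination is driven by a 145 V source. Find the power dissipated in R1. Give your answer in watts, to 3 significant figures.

360 W

Collapse the R1‖R2 pair into one equivalent R_p; then R_p and R3 form a series string.
R_p = (47.0×120)/(47.0+120) = 33.77 Ω
R_total = R_p + 3.90 = 33.77 + 3.90 = 37.67 Ω
I = V / R_total = 145 / 37.67 = 3.849 A
Voltage across the parallel pair: V_p = I × R_p = 3.849 × 33.77 = 130.0 V
R1 sits across V_p; its power is V_p²/R.
P_R1 = (130.0)² / 47.0 = 359.5 W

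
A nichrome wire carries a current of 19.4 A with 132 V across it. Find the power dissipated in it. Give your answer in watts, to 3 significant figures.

2560 W

V and I are known directly — P = V I, no intermediate step needed.
P = 132 V × 19.40 A = 2561 W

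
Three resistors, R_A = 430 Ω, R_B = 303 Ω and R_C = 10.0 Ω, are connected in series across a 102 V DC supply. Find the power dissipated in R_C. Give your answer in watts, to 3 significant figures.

Series elements share the same current, so find I first, then use P = I²R.
R_total = 430 + 303 + 10.0 = 743.0 Ω
I = V / R_total = 102 / 743.0 = 0.1373 A
P_R_C = I² × R_C = (0.1373)² × 10.0 = 0.1885 W

0.188 W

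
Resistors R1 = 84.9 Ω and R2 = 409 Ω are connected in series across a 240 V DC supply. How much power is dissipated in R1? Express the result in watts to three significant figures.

20.0 W

Series elements share the same current, so find I first, then use P = I²R.
R_total = 84.9 + 409 = 493.9 Ω
I = V / R_total = 240 / 493.9 = 0.4859 A
P_R1 = I² × R1 = (0.4859)² × 84.9 = 20.05 W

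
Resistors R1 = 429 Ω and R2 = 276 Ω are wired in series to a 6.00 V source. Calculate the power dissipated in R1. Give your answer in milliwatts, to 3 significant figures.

31.1 mW

Every series element carries the same I. Get I from the total resistance, then P = I² × R1.
R_total = 429 + 276 = 705.0 Ω
I = V / R_total = 6.00 / 705.0 = 0.008511 A
P_R1 = I² × R1 = (0.008511)² × 429 = 0.03107 W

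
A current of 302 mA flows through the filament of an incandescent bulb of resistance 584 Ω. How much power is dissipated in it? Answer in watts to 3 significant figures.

53.3 W

The current through and the resistance of the element are both given; use P = I²R.
P = (0.3020 A)² × 584 Ω = 53.26 W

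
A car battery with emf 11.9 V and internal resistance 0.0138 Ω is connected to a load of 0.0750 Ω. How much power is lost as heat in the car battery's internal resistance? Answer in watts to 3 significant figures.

248 W

Internal loss is I²r, with I set by the total series resistance r+R.
I = ε / (r + R) = 11.9 / (0.0138 + 0.0750) = 134.0 A
P_int = I² r = (134.0)² × 0.0138 = 247.8 W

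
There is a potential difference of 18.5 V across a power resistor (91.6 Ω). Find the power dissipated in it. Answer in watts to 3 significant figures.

3.74 W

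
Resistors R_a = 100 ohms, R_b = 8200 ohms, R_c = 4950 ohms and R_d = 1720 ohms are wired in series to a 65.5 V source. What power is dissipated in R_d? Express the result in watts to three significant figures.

0.0329 W

In a series string the same current flows through every resistor — find that current, then P = I²R for the one we want.
R_total = 100 + 8200 + 4950 + 1720 = 14970 Ω
I = V / R_total = 65.5 / 14970 = 0.004375 A
P_R_d = I² × R_d = (0.004375)² × 1720 = 0.03293 W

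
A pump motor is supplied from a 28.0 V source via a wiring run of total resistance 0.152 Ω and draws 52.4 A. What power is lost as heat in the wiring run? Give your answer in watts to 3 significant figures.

417 W

Line loss is just I²R for the cable — we know both I and R_line directly.
The wiring run carries the full 52.4 A.
P_line = I² R_line = (52.40)² × 0.152 = 417.4 W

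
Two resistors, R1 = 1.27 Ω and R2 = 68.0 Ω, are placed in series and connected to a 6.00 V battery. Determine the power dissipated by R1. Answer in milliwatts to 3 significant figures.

Series elements share the same current, so find I first, then use P = I²R.
R_total = 1.27 + 68.0 = 69.27 Ω
I = V / R_total = 6.00 / 69.27 = 0.08662 A
P_R1 = I² × R1 = (0.08662)² × 1.27 = 0.009528 W

9.53 mW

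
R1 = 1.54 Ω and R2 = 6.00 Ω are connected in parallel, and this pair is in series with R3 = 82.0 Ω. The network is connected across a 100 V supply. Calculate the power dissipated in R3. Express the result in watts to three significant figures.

118 W

Reduce the parallel combination to a single R_p; the circuit then becomes R_p in series with the remaining resistor.
R_p = (1.54×6.00)/(1.54+6.00) = 1.225 Ω
R_total = R_p + 82.0 = 1.225 + 82.0 = 83.23 Ω
I = V / R_total = 100 / 83.23 = 1.202 A
R3 is the series element, so its power is I²R.
P_R3 = (1.202)² × 82.0 = 118.4 W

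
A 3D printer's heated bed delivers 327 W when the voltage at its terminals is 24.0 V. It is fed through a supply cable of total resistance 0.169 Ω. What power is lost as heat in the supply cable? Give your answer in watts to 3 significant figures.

31.4 W

The supply cable is a series resistance carrying the load current; its dissipation is I²R_line.
I = P / V = 327 / 24.0 = 13.62 A through the supply cable.
P_line = I² R_line = (13.62)² × 0.169 = 31.37 W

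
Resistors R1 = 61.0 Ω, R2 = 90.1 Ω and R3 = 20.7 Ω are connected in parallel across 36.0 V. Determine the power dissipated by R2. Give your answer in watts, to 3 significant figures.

The supply voltage appears across each parallel branch — just use P = V²/R2.
P_R2 = V² / R2 = (36.0)² / 90.1 Ω = 14.38 W

14.4 W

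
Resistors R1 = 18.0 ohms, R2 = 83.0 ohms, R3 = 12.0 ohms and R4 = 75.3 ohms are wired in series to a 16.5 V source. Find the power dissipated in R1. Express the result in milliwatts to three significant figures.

Series elements share the same current, so find I first, then use P = I²R.
R_total = 18.0 + 83.0 + 12.0 + 75.3 = 188.3 Ω
I = V / R_total = 16.5 / 188.3 = 0.08763 A
P_R1 = I² × R1 = (0.08763)² × 18.0 = 0.1382 W

138 mW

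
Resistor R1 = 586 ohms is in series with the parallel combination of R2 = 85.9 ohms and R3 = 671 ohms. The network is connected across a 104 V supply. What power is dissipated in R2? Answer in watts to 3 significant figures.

Replace R2 and R3 with their parallel equivalent so the circuit becomes R1 in series with R_p.
R_p = (85.9×671)/(85.9+671) = 76.15 Ω
R_total = 586 + 76.15 = 662.2 Ω
I = V / R_total = 104 / 662.2 = 0.1571 A
Voltage across the parallel pair: V_p = I × R_p = 0.1571 × 76.15 = 11.96 V
R2 is across V_p, so use P = V²/R for that branch.
P_R2 = (11.96)² / 85.9 = 1.665 W

1.67 W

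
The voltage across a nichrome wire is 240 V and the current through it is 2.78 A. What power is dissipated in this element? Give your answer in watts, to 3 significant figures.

Since both terminal voltage and current are stated, P = V I gives the power in one step.
P = 240 V × 2.780 A = 667.2 W

667 W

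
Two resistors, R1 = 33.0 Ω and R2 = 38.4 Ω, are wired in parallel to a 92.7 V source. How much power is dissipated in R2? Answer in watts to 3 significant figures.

R2 sits directly across the source, so P = V²/R with V = 92.7 V.
P_R2 = V² / R2 = (92.7)² / 38.4 Ω = 223.8 W

224 W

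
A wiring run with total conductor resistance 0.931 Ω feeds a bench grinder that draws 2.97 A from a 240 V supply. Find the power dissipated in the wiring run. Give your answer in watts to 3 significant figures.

The wiring run and load are in series, so the same current flows in both; the loss is I²R_line.
The wiring run carries the full 2.97 A.
P_line = I² R_line = (2.970)² × 0.931 = 8.212 W

8.21 W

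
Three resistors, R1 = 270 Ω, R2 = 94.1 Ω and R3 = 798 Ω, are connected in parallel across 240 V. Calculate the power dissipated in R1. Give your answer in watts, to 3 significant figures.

213 W

Parallel branches share the same voltage; P = V²/R gives the branch power in one step.
P_R1 = V² / R1 = (240)² / 270 Ω = 213.3 W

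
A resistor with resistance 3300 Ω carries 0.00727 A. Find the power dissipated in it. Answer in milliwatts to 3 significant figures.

Knowing I and R, the power is just I²R — no need to find V first.
P = (0.007270 A)² × 3300 Ω = 0.1744 W

174 mW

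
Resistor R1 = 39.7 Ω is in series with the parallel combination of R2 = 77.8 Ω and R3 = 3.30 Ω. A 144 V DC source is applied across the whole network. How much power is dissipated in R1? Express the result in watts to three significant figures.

448 W

First combine the parallel branches into one equivalent R_p, then R1 + R_p is a series pair.
R_p = (77.8×3.30)/(77.8+3.30) = 3.166 Ω
R_total = 39.7 + 3.166 = 42.87 Ω
I = V / R_total = 144 / 42.87 = 3.359 A
R1 carries the full series current, so P = I²R.
P_R1 = (3.359)² × 39.7 = 448.0 W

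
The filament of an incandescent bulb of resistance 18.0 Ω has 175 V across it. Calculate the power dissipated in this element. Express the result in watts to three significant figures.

1700 W

V and R are stated; P = V²/R avoids computing the current.
P = (175 V)² / 18.0 Ω = 1701 W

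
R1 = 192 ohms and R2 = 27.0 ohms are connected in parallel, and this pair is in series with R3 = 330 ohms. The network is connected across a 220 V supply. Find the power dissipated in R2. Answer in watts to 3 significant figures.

First find R_p for the parallel pair, then treat R_p + R3 as a series loop.
R_p = (192×27.0)/(192+27.0) = 23.67 Ω
R_total = R_p + 330 = 23.67 + 330 = 353.7 Ω
I = V / R_total = 220 / 353.7 = 0.6220 A
Voltage across the parallel pair: V_p = I × R_p = 0.6220 × 23.67 = 14.72 V
R2 sits across V_p; its power is V_p²/R.
P_R2 = (14.72)² / 27.0 = 8.030 W

8.03 W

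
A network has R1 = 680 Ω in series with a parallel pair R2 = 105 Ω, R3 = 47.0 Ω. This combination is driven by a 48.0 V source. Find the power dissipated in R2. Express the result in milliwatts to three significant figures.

First combine the parallel branches into one equivalent R_p, then R1 + R_p is a series pair.
R_p = (105×47.0)/(105+47.0) = 32.47 Ω
R_total = 680 + 32.47 = 712.5 Ω
I = V / R_total = 48.0 / 712.5 = 0.06737 A
Voltage across the parallel pair: V_p = I × R_p = 0.06737 × 32.47 = 2.187 V
With V_p across R2, its power is V_p²/R2.
P_R2 = (2.187)² / 105 = 0.04557 W

45.6 mW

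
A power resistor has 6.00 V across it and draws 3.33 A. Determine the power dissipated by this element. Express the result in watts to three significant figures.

Since both terminal voltage and current are stated, P = V I gives the power in one step.
P = 6.00 V × 3.330 A = 19.98 W

20.0 W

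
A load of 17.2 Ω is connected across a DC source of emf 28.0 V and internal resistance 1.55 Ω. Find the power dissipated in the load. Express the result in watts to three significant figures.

Find the circuit current first, then P = I²R for the load (series elements share I).
I = ε / (r + R) = 28.0 / (1.55 + 17.2) = 1.493 A
P_load = I² R = (1.493)² × 17.2 = 38.36 W

38.4 W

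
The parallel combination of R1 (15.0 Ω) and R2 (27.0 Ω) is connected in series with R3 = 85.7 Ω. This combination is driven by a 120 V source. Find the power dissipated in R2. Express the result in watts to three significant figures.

Combine R1 and R2 into their parallel equivalent first, reducing the network to two series resistors.
R_p = (15.0×27.0)/(15.0+27.0) = 9.643 Ω
R_total = R_p + 85.7 = 9.643 + 85.7 = 95.34 Ω
I = V / R_total = 120 / 95.34 = 1.259 A
Voltage across the parallel pair: V_p = I × R_p = 1.259 × 9.643 = 12.14 V
R2 sits across V_p; its power is V_p²/R.
P_R2 = (12.14)² / 27.0 = 5.455 W

5.46 W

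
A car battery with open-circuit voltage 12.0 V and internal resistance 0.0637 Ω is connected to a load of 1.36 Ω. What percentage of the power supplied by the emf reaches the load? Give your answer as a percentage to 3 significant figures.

The source delivers εI, of which I²R reaches the load and I²r is lost; since I is common, η = R/(R+r).
η = R / (R + r) = 1.36 / (1.36 + 0.0637) = 0.9553

95.5 %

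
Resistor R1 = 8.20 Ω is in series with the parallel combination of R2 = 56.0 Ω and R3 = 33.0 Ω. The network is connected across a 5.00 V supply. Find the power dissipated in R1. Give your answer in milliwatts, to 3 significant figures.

Reduce the parallel pair to R_p first; the network is then a simple series string.
R_p = (56.0×33.0)/(56.0+33.0) = 20.76 Ω
R_total = 8.20 + 20.76 = 28.96 Ω
I = V / R_total = 5.00 / 28.96 = 0.1726 A
The full supply current passes through R1: P = I²R.
P_R1 = (0.1726)² × 8.20 = 0.2444 W

244 mW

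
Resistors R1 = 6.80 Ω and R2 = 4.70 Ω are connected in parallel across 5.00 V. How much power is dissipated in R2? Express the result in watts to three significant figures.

5.32 W

Every branch has 5.00 V across it, so for R2 the power is simply V²/R.
P_R2 = V² / R2 = (5.00)² / 4.70 Ω = 5.319 W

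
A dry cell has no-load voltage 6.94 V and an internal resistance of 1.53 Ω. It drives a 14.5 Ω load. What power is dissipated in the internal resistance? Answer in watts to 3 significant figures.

0.287 W

The source's internal resistance is just another series element carrying I; its dissipation is I²r.
I = ε / (r + R) = 6.94 / (1.53 + 14.5) = 0.4329 A
P_int = I² r = (0.4329)² × 1.53 = 0.2868 W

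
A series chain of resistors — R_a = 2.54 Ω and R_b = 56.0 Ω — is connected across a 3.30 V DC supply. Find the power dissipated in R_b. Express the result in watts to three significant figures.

Since the resistors are in series they all carry the loop current I = V/R_total; the power in any one is I²R.
R_total = 2.54 + 56.0 = 58.54 Ω
I = V / R_total = 3.30 / 58.54 = 0.05637 A
P_R_b = I² × R_b = (0.05637)² × 56.0 = 0.1780 W

0.178 W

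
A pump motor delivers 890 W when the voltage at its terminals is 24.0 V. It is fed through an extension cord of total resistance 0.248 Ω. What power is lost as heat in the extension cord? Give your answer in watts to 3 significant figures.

341 W

Line loss is just I²R for the cable — we know both I and R_line directly.
I = P / V = 890 / 24.0 = 37.08 A through the extension cord.
P_line = I² R_line = (37.08)² × 0.248 = 341.0 W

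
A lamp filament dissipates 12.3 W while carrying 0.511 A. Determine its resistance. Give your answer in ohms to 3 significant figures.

47.1 Ω

Inverting the appropriate power form: R = P / I².
R = 12.3 / (0.5110)² = 47.10 Ω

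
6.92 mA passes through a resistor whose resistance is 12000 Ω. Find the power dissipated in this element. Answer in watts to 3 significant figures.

With I and R stated, P = I²R applies in one step.
P = (0.006920 A)² × 12000 Ω = 0.5746 W

0.575 W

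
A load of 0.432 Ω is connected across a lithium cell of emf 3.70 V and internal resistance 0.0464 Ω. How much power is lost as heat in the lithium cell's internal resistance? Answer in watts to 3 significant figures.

2.78 W

Internal loss is I²r, with I set by the total series resistance r+R.
I = ε / (r + R) = 3.70 / (0.0464 + 0.432) = 7.734 A
P_int = I² r = (7.734)² × 0.0464 = 2.775 W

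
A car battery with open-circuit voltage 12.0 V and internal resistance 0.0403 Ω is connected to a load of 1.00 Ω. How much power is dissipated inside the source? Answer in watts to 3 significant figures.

5.36 W

r is in series with the load, so it carries the full circuit current — the loss in it is I²r.
I = ε / (r + R) = 12.0 / (0.0403 + 1.00) = 11.54 A
P_int = I² r = (11.54)² × 0.0403 = 5.362 W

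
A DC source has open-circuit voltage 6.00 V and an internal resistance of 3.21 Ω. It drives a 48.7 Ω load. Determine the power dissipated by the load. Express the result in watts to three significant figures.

With r and R in series, I = ε/(r+R); the load dissipates I²R.
I = ε / (r + R) = 6.00 / (3.21 + 48.7) = 0.1156 A
P_load = I² R = (0.1156)² × 48.7 = 0.6506 W

0.651 W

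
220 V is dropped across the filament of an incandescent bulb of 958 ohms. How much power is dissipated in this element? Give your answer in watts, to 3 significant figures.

50.5 W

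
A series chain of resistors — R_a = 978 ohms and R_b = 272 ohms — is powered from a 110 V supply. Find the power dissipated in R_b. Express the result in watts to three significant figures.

2.11 W

Every series element carries the same I. Get I from the total resistance, then P = I² × R_b.
R_total = 978 + 272 = 1250 Ω
I = V / R_total = 110 / 1250 = 0.08800 A
P_R_b = I² × R_b = (0.08800)² × 272 = 2.106 W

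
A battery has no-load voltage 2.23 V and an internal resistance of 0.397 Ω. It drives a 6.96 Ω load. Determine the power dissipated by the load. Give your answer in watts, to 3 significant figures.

0.639 W

With r and R in series, I = ε/(r+R); the load dissipates I²R.
I = ε / (r + R) = 2.23 / (0.397 + 6.96) = 0.3031 A
P_load = I² R = (0.3031)² × 6.96 = 0.6395 W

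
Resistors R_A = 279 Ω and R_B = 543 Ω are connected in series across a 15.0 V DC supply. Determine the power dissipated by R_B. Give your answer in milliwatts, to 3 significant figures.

181 mW

In a series string the same current flows through every resistor — find that current, then P = I²R for the one we want.
R_total = 279 + 543 = 822.0 Ω
I = V / R_total = 15.0 / 822.0 = 0.01825 A
P_R_B = I² × R_B = (0.01825)² × 543 = 0.1808 W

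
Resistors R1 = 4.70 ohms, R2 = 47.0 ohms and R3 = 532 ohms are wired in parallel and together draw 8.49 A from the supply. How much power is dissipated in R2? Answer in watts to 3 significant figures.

27.6 W

Only the total current is stated, so first find the parallel equivalent to get the voltage across the combination.
1/R_eq = 1/4.70 + 1/47.0 + 1/532 ⇒ R_eq = 4.239 Ω
V = I_total × R_eq = 8.490 × 4.239 = 35.99 V
P_R2 = V² / R2 = (35.99)² / 47.0 = 27.55 W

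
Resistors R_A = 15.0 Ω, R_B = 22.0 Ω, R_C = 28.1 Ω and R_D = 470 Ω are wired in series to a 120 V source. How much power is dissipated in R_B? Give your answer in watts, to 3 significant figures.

The current is common to all series resistors; compute it, then apply P = I²R for the target.
R_total = 15.0 + 22.0 + 28.1 + 470 = 535.1 Ω
I = V / R_total = 120 / 535.1 = 0.2243 A
P_R_B = I² × R_B = (0.2243)² × 22.0 = 1.106 W

1.11 W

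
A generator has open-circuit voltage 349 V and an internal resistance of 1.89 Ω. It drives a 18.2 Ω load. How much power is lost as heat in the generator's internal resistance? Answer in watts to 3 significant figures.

570 W

The internal resistance carries the same current as the load; P_int = I²r.
I = ε / (r + R) = 349 / (1.89 + 18.2) = 17.37 A
P_int = I² r = (17.37)² × 1.89 = 570.4 W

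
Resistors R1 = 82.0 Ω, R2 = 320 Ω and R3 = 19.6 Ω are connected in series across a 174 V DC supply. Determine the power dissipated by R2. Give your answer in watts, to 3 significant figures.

54.5 W

The current is common to all series resistors; compute it, then apply P = I²R for the target.
R_total = 82.0 + 320 + 19.6 = 421.6 Ω
I = V / R_total = 174 / 421.6 = 0.4127 A
P_R2 = I² × R2 = (0.4127)² × 320 = 54.51 W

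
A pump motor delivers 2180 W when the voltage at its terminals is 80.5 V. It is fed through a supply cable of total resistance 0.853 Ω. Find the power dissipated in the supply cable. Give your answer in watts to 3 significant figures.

626 W

Only the current and the line resistance are needed for the I²R loss.
I = P / V = 2180 / 80.5 = 27.08 A through the supply cable.
P_line = I² R_line = (27.08)² × 0.853 = 625.6 W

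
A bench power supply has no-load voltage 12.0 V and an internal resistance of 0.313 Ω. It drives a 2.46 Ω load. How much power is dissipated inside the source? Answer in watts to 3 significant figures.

Internal loss is I²r, with I set by the total series resistance r+R.
I = ε / (r + R) = 12.0 / (0.313 + 2.46) = 4.327 A
P_int = I² r = (4.327)² × 0.313 = 5.861 W

5.86 W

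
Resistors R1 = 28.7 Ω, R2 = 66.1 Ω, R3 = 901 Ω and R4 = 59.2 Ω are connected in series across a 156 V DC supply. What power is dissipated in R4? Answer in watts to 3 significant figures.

1.29 W

In a series string the same current flows through every resistor — find that current, then P = I²R for the one we want.
R_total = 28.7 + 66.1 + 901 + 59.2 = 1055 Ω
I = V / R_total = 156 / 1055 = 0.1479 A
P_R4 = I² × R4 = (0.1479)² × 59.2 = 1.294 W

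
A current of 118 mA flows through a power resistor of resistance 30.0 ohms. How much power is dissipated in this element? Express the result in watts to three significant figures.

0.418 W

Current and resistance are given, so P = I²R is the direct form.
P = (0.1180 A)² × 30.0 Ω = 0.4177 W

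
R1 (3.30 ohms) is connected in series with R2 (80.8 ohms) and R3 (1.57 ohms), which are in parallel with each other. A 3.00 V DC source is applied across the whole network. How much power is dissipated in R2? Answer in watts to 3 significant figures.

0.0113 W

Replace R2 and R3 with their parallel equivalent so the circuit becomes R1 in series with R_p.
R_p = (80.8×1.57)/(80.8+1.57) = 1.540 Ω
R_total = 3.30 + 1.540 = 4.840 Ω
I = V / R_total = 3.00 / 4.840 = 0.6198 A
Voltage across the parallel pair: V_p = I × R_p = 0.6198 × 1.540 = 0.9546 V
With V_p across R2, its power is V_p²/R2.
P_R2 = (0.9546)² / 80.8 = 0.01128 W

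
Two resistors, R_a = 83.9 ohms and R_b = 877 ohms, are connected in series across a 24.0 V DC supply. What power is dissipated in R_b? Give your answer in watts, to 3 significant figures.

0.547 W

Since the resistors are in series they all carry the loop current I = V/R_total; the power in any one is I²R.
R_total = 83.9 + 877 = 960.9 Ω
I = V / R_total = 24.0 / 960.9 = 0.02498 A
P_R_b = I² × R_b = (0.02498)² × 877 = 0.5471 W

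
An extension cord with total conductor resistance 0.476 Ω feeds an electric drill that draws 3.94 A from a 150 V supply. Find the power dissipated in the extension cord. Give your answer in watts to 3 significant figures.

The extension cord is a series resistance carrying the load current; its dissipation is I²R_line.
The extension cord carries the full 3.94 A.
P_line = I² R_line = (3.940)² × 0.476 = 7.389 W

7.39 W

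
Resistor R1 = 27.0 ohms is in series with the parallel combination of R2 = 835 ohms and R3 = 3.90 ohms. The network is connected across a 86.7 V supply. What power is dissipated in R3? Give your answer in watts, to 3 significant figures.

Reduce the parallel pair to R_p first; the network is then a simple series string.
R_p = (835×3.90)/(835+3.90) = 3.882 Ω
R_total = 27.0 + 3.882 = 30.88 Ω
I = V / R_total = 86.7 / 30.88 = 2.807 A
Voltage across the parallel pair: V_p = I × R_p = 2.807 × 3.882 = 10.90 V
R3 sees V_p directly, so P = V_p² / R3.
P_R3 = (10.90)² / 3.90 = 30.45 W

30.5 W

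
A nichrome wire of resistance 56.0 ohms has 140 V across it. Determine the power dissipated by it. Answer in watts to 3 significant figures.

V and R are stated; P = V²/R avoids computing the current.
P = (140 V)² / 56.0 Ω = 350.0 W

350 W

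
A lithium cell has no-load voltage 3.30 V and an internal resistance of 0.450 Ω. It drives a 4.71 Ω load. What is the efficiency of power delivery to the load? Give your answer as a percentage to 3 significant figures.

The source delivers εI, of which I²R reaches the load and I²r is lost; since I is common, η = R/(R+r).
η = R / (R + r) = 4.71 / (4.71 + 0.450) = 0.9128

91.3 %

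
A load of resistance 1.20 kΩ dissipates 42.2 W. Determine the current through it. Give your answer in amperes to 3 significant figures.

Rearranging the power relation for the two known quantities gives I = √(P / R).
I = √(42.2 / 1200) = 0.1875 A

0.188 A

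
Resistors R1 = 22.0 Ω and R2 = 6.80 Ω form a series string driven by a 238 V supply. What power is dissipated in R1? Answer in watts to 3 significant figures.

Every series element carries the same I. Get I from the total resistance, then P = I² × R1.
R_total = 22.0 + 6.80 = 28.80 Ω
I = V / R_total = 238 / 28.80 = 8.264 A
P_R1 = I² × R1 = (8.264)² × 22.0 = 1502 W

1500 W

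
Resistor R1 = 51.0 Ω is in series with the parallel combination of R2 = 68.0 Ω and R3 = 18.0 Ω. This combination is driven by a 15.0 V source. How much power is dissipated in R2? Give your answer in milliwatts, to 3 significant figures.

Reduce the parallel pair to R_p first; the network is then a simple series string.
R_p = (68.0×18.0)/(68.0+18.0) = 14.23 Ω
R_total = 51.0 + 14.23 = 65.23 Ω
I = V / R_total = 15.0 / 65.23 = 0.2299 A
Voltage across the parallel pair: V_p = I × R_p = 0.2299 × 14.23 = 3.273 V
With V_p across R2, its power is V_p²/R2.
P_R2 = (3.273)² / 68.0 = 0.1575 W

158 mW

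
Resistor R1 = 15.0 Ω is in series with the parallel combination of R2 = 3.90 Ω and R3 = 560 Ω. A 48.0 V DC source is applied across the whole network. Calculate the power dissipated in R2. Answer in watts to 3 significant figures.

24.9 W

First combine the parallel branches into one equivalent R_p, then R1 + R_p is a series pair.
R_p = (3.90×560)/(3.90+560) = 3.873 Ω
R_total = 15.0 + 3.873 = 18.87 Ω
I = V / R_total = 48.0 / 18.87 = 2.543 A
Voltage across the parallel pair: V_p = I × R_p = 2.543 × 3.873 = 9.850 V
R2 is across V_p, so use P = V²/R for that branch.
P_R2 = (9.850)² / 3.90 = 24.88 W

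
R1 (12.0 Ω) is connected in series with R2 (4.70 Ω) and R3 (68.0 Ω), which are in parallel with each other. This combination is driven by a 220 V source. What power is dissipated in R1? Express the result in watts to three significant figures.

2160 W

Reduce the parallel pair to R_p first; the network is then a simple series string.
R_p = (4.70×68.0)/(4.70+68.0) = 4.396 Ω
R_total = 12.0 + 4.396 = 16.40 Ω
I = V / R_total = 220 / 16.40 = 13.42 A
All the current flows through R1; use P = I²R.
P_R1 = (13.42)² × 12.0 = 2160 W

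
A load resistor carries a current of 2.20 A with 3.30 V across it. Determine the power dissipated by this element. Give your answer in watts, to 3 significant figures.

7.26 W

With V and I both given, power follows immediately from P = V I.
P = 3.30 V × 2.200 A = 7.260 W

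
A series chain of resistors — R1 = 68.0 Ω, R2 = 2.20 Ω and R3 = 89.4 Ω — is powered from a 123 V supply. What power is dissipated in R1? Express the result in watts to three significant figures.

40.4 W

Since the resistors are in series they all carry the loop current I = V/R_total; the power in any one is I²R.
R_total = 68.0 + 2.20 + 89.4 = 159.6 Ω
I = V / R_total = 123 / 159.6 = 0.7707 A
P_R1 = I² × R1 = (0.7707)² × 68.0 = 40.39 W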